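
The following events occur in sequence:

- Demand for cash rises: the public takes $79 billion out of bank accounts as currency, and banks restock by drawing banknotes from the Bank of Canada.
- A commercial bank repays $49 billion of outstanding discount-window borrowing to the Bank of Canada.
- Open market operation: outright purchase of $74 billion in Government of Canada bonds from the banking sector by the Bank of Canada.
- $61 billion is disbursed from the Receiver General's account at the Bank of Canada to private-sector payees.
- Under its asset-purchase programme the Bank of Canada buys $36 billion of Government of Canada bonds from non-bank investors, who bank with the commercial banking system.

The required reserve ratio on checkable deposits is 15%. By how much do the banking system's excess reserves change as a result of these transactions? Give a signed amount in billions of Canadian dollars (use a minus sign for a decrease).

Currency withdrawal $79 billion: reserves −$79B, deposits −$79B.
Discount-window repayment $49 billion: reserves −$49B, deposits 0.
OMO purchase (from banks) $74 billion: reserves +$74B, deposits 0.
Government spending $61 billion: reserves +$61B, deposits +$61B.
Asset purchase (from non-banks) $36 billion: reserves +$36B, deposits +$36B.
Totals: Δreserves = +$43B, Δdeposits = +$18B.
Δrequired reserves = 15% × +$18B = +$2.7B.
Δexcess reserves = Δreserves − Δrequired = +$43B − (+$2.7B) = +$40.3 billion.

+$40.3 billion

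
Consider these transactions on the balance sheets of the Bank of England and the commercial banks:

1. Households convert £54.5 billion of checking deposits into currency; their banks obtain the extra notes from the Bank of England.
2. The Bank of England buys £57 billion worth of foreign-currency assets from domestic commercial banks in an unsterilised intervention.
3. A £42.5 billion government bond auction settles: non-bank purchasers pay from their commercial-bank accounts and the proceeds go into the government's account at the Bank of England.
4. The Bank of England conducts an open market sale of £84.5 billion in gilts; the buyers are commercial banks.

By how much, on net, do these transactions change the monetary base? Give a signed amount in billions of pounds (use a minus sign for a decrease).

-£70 billion

Bank of England balance sheet:
  Assets:      Securities −£84.5B, Foreign assets +£57B
  Liabilities: Bank reserves −£124.5B, Currency in circulation +£54.5B, Government deposits +£42.5B
Commercial banking system:
  Assets:      Reserves at CB −£124.5B, Securities +£84.5B, Foreign assets −£57B
  Liabilities: Checkable deposits −£97B
Monetary base = currency + reserves: +£54.5B + (−£124.5B) = -£70 billion.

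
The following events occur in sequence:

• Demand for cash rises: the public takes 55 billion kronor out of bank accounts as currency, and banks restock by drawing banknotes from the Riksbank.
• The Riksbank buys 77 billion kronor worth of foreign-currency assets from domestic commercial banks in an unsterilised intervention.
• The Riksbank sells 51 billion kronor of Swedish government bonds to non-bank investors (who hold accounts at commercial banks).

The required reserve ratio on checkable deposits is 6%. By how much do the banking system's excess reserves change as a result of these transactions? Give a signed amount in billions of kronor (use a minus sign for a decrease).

Currency withdrawal 55 billion kronor: reserves −55B, deposits −55B.
FX purchase 77 billion kronor: reserves +77B, deposits 0.
Asset sale (to non-banks) 51 billion kronor: reserves −51B, deposits −51B.
Totals: Δreserves = −29B, Δdeposits = −106B.
Δrequired reserves = 6% × −106B = −6.36B.
Δexcess reserves = Δreserves − Δrequired = −29B − (−6.36B) = -22.64 billion.

-22.64 billion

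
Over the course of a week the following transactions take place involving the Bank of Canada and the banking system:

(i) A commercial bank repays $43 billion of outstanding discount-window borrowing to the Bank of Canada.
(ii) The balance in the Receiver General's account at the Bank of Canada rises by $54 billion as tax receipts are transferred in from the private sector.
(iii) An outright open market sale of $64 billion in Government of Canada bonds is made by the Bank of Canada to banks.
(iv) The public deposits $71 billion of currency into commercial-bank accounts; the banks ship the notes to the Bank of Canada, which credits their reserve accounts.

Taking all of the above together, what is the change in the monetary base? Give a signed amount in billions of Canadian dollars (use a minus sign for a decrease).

Discount-window repayment $43 billion: Bank of Canada balance sheet contracts → −$43B.
Government account inflow $54 billion: reserves shift to a non-base liability → −$54B.
OMO sale (to banks) $64 billion: Bank of Canada balance sheet contracts → −$64B.
Currency deposit $71 billion: just a shift between currency and reserves — both are base money → 0.
Net: −43 − 54 − 64 + 0 = -$161 billion.

-$161 billion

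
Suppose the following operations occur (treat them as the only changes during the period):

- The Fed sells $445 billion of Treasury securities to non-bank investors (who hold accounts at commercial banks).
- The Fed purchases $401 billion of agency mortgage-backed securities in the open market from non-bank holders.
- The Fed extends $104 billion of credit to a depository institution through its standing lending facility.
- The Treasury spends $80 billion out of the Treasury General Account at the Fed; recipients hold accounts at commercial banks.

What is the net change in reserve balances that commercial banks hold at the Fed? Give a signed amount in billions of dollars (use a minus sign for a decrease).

Asset sale (to non-banks) $445 billion: the non-bank buyers' banks settle from reserves → −$445B.
Asset purchase (from non-banks) $401 billion: the Fed pays by crediting reserve accounts → +$401B.
Discount-window loan $104 billion: the loan is credited to the bank's reserve account → +$104B.
Government spending $80 billion: government payments flow into bank reserve accounts → +$80B.
Net: −445 + 401 + 104 + 80 = +$140 billion.

+$140 billion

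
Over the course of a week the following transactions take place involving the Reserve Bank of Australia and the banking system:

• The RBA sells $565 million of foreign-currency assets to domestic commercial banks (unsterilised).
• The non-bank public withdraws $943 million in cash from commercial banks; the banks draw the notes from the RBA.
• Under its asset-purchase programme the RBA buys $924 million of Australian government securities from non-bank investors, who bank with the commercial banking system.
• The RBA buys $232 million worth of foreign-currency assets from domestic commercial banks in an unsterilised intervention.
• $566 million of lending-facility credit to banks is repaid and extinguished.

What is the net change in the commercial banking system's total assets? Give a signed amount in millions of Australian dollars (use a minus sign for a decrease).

RBA balance sheet:
  Assets:      Securities +$924M, Loans to banks −$566M, Foreign assets −$333M
  Liabilities: Bank reserves −$918M, Currency in circulation +$943M
Commercial banking system:
  Assets:      Reserves at CB −$918M, Foreign assets +$333M
  Liabilities: Checkable deposits −$19M, Borrowings from CB −$566M
Change in total bank assets = -$585 million.

-$585 million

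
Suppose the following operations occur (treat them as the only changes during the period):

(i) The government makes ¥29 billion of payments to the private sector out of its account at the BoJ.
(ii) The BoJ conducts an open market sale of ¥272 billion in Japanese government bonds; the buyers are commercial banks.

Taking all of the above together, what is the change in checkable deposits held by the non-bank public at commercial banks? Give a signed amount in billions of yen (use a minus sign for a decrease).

+¥29 billion

Government spending ¥29 billion: non-bank counterparties' bank balances rise → +¥29B.
OMO sale (to banks) ¥272 billion: the counterparty is a bank, so public deposits are unchanged → 0.
Net: 29 + 0 = +¥29 billion.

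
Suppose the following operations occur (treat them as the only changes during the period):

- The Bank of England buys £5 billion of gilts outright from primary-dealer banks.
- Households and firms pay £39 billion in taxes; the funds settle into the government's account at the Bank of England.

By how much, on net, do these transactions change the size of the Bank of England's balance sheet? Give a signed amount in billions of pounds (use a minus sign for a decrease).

OMO purchase (from banks) £5 billion: a Bank of England asset is acquired → +£5B.
Government account inflow £39 billion: only the composition of liabilities changes → 0.
Net: 5 + 0 = +£5 billion.

+£5 billion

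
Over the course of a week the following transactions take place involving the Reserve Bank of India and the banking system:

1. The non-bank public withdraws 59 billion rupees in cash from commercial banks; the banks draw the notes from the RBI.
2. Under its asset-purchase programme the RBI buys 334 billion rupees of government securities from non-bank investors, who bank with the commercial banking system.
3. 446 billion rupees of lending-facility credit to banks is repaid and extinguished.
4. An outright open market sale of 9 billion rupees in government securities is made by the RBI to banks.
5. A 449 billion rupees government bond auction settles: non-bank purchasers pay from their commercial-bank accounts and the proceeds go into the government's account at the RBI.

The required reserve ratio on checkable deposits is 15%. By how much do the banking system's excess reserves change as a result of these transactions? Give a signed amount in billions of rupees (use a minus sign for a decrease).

Currency withdrawal 59 billion rupees: reserves −59B, deposits −59B.
Asset purchase (from non-banks) 334 billion rupees: reserves +334B, deposits +334B.
Discount-window repayment 446 billion rupees: reserves −446B, deposits 0.
OMO sale (to banks) 9 billion rupees: reserves −9B, deposits 0.
Government account inflow 449 billion rupees: reserves −449B, deposits −449B.
Totals: Δreserves = −629B, Δdeposits = −174B.
Δrequired reserves = 15% × −174B = −26.1B.
Δexcess reserves = Δreserves − Δrequired = −629B − (−26.1B) = -602.9 billion.

-602.9 billion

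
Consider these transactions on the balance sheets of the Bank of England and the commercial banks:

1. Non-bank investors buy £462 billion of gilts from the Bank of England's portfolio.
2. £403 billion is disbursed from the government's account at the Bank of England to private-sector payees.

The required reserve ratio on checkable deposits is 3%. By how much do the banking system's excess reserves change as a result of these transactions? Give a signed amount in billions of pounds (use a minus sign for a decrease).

-£57.23 billion

Asset sale (to non-banks) £462 billion: reserves −£462B, deposits −£462B.
Government spending £403 billion: reserves +£403B, deposits +£403B.
Totals: Δreserves = −£59B, Δdeposits = −£59B.
Δrequired reserves = 3% × −£59B = −£1.77B.
Δexcess reserves = Δreserves − Δrequired = −£59B − (−£1.77B) = -£57.23 billion.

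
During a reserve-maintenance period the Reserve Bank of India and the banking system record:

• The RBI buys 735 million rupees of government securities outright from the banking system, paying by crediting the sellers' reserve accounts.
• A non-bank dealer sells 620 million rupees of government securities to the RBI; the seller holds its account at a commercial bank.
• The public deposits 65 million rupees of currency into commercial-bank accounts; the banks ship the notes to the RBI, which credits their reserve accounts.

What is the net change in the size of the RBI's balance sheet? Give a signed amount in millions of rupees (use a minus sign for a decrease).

OMO purchase (from banks) 735 million rupees: an RBI asset is acquired → +735M.
Asset purchase (from non-banks) 620 million rupees: an RBI asset is acquired → +620M.
Currency deposit 65 million rupees: only the composition of liabilities changes → 0.
Net: 735 + 620 + 0 = +1355 million.

+1355 million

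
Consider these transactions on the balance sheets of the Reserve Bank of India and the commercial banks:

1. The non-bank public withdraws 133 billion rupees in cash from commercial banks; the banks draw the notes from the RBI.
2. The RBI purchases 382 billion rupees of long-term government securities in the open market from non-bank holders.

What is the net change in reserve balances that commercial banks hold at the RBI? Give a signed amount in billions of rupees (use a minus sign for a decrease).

RBI balance sheet:
  Assets:      Securities +382B
  Liabilities: Bank reserves +249B, Currency in circulation +133B
So the change in reserve balances that commercial banks hold at the RBI is +249 billion.

+249 billion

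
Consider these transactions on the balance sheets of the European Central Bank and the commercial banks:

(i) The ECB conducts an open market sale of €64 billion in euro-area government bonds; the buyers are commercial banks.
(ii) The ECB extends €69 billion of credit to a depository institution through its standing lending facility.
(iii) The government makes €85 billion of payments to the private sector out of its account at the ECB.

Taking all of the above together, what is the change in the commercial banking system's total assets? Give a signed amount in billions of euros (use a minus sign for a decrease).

OMO sale (to banks) €64 billion: just an asset swap on bank balance sheets → 0.
Discount-window loan €69 billion: bank balance sheets expand → +€69B.
Government spending €85 billion: bank balance sheets expand → +€85B.
Net: 0 + 69 + 85 = +€154 billion.

+€154 billion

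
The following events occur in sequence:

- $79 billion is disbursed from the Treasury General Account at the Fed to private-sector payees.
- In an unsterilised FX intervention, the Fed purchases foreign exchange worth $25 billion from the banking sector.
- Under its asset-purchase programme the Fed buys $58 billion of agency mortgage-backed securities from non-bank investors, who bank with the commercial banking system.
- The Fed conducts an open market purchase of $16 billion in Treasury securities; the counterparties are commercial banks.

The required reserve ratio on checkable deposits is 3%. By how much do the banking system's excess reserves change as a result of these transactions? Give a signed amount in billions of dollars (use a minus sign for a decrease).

+$173.89 billion

Government spending $79 billion: reserves +$79B, deposits +$79B.
FX purchase $25 billion: reserves +$25B, deposits 0.
Asset purchase (from non-banks) $58 billion: reserves +$58B, deposits +$58B.
OMO purchase (from banks) $16 billion: reserves +$16B, deposits 0.
Totals: Δreserves = +$178B, Δdeposits = +$137B.
Δrequired reserves = 3% × +$137B = +$4.11B.
Δexcess reserves = Δreserves − Δrequired = +$178B − (+$4.11B) = +$173.89 billion.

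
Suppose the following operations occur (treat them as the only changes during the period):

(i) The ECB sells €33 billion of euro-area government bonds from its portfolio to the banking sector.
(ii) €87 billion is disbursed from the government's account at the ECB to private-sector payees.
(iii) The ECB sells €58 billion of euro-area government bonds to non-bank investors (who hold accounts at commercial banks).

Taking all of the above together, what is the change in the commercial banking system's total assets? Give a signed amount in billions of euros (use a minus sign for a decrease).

+€29 billion

OMO sale (to banks) €33 billion: just an asset swap on bank balance sheets → 0.
Government spending €87 billion: bank balance sheets expand → +€87B.
Asset sale (to non-banks) €58 billion: bank balance sheets shrink → −€58B.
Net: 0 + 87 − 58 = +€29 billion.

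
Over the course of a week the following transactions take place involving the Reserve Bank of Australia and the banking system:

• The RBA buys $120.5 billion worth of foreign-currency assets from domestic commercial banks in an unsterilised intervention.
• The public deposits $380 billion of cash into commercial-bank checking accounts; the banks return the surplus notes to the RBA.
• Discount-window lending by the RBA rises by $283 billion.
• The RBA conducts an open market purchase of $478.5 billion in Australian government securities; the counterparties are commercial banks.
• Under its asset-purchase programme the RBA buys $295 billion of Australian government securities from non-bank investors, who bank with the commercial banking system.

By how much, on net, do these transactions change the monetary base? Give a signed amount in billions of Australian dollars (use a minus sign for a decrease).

FX purchase $120.5 billion: RBA balance sheet expands → +$120.5B.
Currency deposit $380 billion: just a shift between currency and reserves — both are base money → 0.
Discount-window loan $283 billion: RBA balance sheet expands → +$283B.
OMO purchase (from banks) $478.5 billion: RBA balance sheet expands → +$478.5B.
Asset purchase (from non-banks) $295 billion: RBA balance sheet expands → +$295B.
Net: 120.5 + 0 + 283 + 478.5 + 295 = +$1177 billion.

+$1177 billion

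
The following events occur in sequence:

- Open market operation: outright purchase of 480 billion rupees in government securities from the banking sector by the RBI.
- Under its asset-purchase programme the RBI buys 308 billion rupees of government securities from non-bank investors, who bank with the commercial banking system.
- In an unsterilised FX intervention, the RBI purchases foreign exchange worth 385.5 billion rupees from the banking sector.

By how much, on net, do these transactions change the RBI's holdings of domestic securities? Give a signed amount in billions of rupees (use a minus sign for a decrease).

+788 billion

OMO purchase (from banks) 480 billion rupees: securities added to the RBI's portfolio → +480B.
Asset purchase (from non-banks) 308 billion rupees: securities added to the RBI's portfolio → +308B.
FX purchase 385.5 billion rupees: the RBI's securities portfolio is untouched → 0.
Net: 480 + 308 + 0 = +788 billion.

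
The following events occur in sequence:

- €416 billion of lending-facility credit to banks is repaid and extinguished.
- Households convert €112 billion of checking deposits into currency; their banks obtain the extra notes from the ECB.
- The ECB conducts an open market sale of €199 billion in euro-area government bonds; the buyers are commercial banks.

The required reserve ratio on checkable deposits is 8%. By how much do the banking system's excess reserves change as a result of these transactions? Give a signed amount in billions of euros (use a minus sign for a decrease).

Discount-window repayment €416 billion: reserves −€416B, deposits 0.
Currency withdrawal €112 billion: reserves −€112B, deposits −€112B.
OMO sale (to banks) €199 billion: reserves −€199B, deposits 0.
Totals: Δreserves = −€727B, Δdeposits = −€112B.
Δrequired reserves = 8% × −€112B = −€8.96B.
Δexcess reserves = Δreserves − Δrequired = −€727B − (−€8.96B) = -€718.04 billion.

-€718.04 billion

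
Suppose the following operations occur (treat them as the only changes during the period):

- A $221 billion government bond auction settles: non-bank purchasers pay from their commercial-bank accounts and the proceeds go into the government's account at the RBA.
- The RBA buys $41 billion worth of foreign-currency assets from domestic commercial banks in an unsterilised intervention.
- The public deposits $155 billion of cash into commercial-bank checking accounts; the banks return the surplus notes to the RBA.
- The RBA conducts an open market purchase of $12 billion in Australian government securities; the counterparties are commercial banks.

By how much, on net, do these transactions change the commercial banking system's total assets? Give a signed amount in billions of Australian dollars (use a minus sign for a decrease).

-$66 billion

Government account inflow $221 billion: bank balance sheets shrink → −$221B.
FX purchase $41 billion: just an asset swap on bank balance sheets → 0.
Currency deposit $155 billion: bank balance sheets expand → +$155B.
OMO purchase (from banks) $12 billion: just an asset swap on bank balance sheets → 0.
Net: −221 + 0 + 155 + 0 = -$66 billion.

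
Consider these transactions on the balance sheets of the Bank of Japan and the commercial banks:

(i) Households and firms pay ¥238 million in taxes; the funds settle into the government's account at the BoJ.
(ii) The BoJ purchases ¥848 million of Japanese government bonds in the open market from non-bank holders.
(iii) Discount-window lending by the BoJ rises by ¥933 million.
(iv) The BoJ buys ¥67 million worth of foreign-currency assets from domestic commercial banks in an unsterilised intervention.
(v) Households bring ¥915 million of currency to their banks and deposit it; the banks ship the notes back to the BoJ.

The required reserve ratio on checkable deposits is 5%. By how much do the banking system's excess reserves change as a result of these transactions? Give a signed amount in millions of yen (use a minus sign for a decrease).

+¥2448.75 million

Government account inflow ¥238 million: reserves −¥238M, deposits −¥238M.
Asset purchase (from non-banks) ¥848 million: reserves +¥848M, deposits +¥848M.
Discount-window loan ¥933 million: reserves +¥933M, deposits 0.
FX purchase ¥67 million: reserves +¥67M, deposits 0.
Currency deposit ¥915 million: reserves +¥915M, deposits +¥915M.
Totals: Δreserves = +¥2525M, Δdeposits = +¥1525M.
Δrequired reserves = 5% × +¥1525M = +¥76.25M.
Δexcess reserves = Δreserves − Δrequired = +¥2525M − (+¥76.25M) = +¥2448.75 million.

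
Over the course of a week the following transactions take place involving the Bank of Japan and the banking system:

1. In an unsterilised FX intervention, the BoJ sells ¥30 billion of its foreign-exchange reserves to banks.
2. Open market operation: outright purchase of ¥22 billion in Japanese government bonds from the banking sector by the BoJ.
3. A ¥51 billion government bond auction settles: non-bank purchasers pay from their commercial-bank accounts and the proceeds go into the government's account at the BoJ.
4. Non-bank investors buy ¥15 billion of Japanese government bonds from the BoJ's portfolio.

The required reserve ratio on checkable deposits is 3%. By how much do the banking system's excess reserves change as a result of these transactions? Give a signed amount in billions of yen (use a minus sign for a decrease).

FX sale ¥30 billion: reserves −¥30B, deposits 0.
OMO purchase (from banks) ¥22 billion: reserves +¥22B, deposits 0.
Government account inflow ¥51 billion: reserves −¥51B, deposits −¥51B.
Asset sale (to non-banks) ¥15 billion: reserves −¥15B, deposits −¥15B.
Totals: Δreserves = −¥74B, Δdeposits = −¥66B.
Δrequired reserves = 3% × −¥66B = −¥1.98B.
Δexcess reserves = Δreserves − Δrequired = −¥74B − (−¥1.98B) = -¥72.02 billion.

-¥72.02 billion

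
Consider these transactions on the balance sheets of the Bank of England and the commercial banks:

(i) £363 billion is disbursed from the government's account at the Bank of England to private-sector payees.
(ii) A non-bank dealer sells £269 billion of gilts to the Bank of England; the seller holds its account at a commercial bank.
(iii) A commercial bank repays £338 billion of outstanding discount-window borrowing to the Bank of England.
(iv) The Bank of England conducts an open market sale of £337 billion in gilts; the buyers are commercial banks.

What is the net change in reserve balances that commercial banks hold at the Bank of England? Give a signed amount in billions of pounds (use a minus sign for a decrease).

-£43 billion

Bank of England balance sheet:
  Assets:      Securities −£68B, Loans to banks −£338B
  Liabilities: Bank reserves −£43B, Government deposits −£363B
Commercial banking system:
  Assets:      Reserves at CB −£43B, Securities +£337B
  Liabilities: Checkable deposits +£632B, Borrowings from CB −£338B
So the change in reserve balances that commercial banks hold at the Bank of England is -£43 billion.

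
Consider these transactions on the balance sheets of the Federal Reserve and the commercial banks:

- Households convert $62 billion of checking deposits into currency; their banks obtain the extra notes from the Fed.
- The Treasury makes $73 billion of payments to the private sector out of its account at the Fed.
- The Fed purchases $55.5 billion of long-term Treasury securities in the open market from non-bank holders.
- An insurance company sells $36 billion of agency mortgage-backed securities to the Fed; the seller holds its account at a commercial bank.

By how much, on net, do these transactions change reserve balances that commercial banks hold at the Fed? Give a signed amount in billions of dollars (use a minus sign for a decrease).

Currency withdrawal $62 billion: banks swap reserves for currency → −$62B.
Government spending $73 billion: government payments flow into bank reserve accounts → +$73B.
Asset purchase (from non-banks) $55.5 billion: the Fed pays by crediting reserve accounts → +$55.5B.
Asset purchase (from non-banks) $36 billion: the Fed pays by crediting reserve accounts → +$36B.
Net: −62 + 73 + 55.5 + 36 = +$102.5 billion.

+$102.5 billion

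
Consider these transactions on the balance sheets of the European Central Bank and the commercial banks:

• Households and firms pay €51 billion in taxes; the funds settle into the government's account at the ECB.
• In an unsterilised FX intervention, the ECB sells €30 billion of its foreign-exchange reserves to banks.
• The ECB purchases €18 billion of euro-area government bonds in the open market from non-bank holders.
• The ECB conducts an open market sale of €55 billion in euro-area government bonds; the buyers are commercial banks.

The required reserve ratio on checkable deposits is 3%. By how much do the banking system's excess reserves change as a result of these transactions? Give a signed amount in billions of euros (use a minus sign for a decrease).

-€117.01 billion

Government account inflow €51 billion: reserves −€51B, deposits −€51B.
FX sale €30 billion: reserves −€30B, deposits 0.
Asset purchase (from non-banks) €18 billion: reserves +€18B, deposits +€18B.
OMO sale (to banks) €55 billion: reserves −€55B, deposits 0.
Totals: Δreserves = −€118B, Δdeposits = −€33B.
Δrequired reserves = 3% × −€33B = −€0.99B.
Δexcess reserves = Δreserves − Δrequired = −€118B − (−€0.99B) = -€117.01 billion.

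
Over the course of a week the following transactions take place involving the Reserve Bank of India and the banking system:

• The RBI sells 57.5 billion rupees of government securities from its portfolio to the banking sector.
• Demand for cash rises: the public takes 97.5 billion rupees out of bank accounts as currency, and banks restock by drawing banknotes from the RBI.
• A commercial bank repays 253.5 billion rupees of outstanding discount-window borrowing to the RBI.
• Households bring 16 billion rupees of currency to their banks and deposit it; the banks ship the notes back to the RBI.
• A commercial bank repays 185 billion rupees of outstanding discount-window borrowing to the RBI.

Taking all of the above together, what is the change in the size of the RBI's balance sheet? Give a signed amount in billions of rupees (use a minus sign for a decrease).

RBI balance sheet:
  Assets:      Securities −57.5B, Loans to banks −438.5B
  Liabilities: Bank reserves −577.5B, Currency in circulation +81.5B
Commercial banking system:
  Assets:      Reserves at CB −577.5B, Securities +57.5B
  Liabilities: Checkable deposits −81.5B, Borrowings from CB −438.5B
Change in total RBI assets = -496 billion.

-496 billion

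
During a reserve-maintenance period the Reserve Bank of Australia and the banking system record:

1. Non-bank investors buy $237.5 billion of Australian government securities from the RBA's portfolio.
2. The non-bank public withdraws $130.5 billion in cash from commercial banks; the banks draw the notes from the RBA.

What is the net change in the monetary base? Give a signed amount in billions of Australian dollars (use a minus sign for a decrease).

RBA balance sheet:
  Assets:      Securities −$237.5B
  Liabilities: Bank reserves −$368B, Currency in circulation +$130.5B
Commercial banking system:
  Assets:      Reserves at CB −$368B
  Liabilities: Checkable deposits −$368B
Monetary base = currency + reserves: +$130.5B + (−$368B) = -$237.5 billion.

-$237.5 billion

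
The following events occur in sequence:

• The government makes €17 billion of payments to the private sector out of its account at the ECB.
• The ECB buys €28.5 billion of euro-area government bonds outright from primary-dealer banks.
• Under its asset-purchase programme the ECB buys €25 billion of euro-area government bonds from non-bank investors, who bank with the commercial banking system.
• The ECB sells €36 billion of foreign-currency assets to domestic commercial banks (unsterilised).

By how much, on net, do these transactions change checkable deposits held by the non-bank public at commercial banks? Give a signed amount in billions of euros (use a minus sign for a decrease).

Government spending €17 billion: non-bank counterparties' bank balances rise → +€17B.
OMO purchase (from banks) €28.5 billion: the counterparty is a bank, so public deposits are unchanged → 0.
Asset purchase (from non-banks) €25 billion: non-bank counterparties' bank balances rise → +€25B.
FX sale €36 billion: the counterparty is a bank, so public deposits are unchanged → 0.
Net: 17 + 0 + 25 + 0 = +€42 billion.

+€42 billion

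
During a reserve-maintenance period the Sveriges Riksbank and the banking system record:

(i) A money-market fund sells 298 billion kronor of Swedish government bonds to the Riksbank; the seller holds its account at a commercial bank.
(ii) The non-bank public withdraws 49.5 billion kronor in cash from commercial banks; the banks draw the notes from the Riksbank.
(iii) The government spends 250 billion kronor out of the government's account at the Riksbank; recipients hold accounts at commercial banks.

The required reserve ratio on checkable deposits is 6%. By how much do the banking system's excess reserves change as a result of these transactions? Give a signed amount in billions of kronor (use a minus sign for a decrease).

+468.59 billion

Asset purchase (from non-banks) 298 billion kronor: reserves +298B, deposits +298B.
Currency withdrawal 49.5 billion kronor: reserves −49.5B, deposits −49.5B.
Government spending 250 billion kronor: reserves +250B, deposits +250B.
Totals: Δreserves = +498.5B, Δdeposits = +498.5B.
Δrequired reserves = 6% × +498.5B = +29.91B.
Δexcess reserves = Δreserves − Δrequired = +498.5B − (+29.91B) = +468.59 billion.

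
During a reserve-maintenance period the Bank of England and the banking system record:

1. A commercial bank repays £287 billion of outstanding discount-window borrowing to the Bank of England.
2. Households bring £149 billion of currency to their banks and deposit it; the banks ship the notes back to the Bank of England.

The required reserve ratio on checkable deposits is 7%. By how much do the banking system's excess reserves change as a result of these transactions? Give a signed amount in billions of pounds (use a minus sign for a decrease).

Discount-window repayment £287 billion: reserves −£287B, deposits 0.
Currency deposit £149 billion: reserves +£149B, deposits +£149B.
Totals: Δreserves = −£138B, Δdeposits = +£149B.
Δrequired reserves = 7% × +£149B = +£10.43B.
Δexcess reserves = Δreserves − Δrequired = −£138B − (+£10.43B) = -£148.43 billion.

-£148.43 billion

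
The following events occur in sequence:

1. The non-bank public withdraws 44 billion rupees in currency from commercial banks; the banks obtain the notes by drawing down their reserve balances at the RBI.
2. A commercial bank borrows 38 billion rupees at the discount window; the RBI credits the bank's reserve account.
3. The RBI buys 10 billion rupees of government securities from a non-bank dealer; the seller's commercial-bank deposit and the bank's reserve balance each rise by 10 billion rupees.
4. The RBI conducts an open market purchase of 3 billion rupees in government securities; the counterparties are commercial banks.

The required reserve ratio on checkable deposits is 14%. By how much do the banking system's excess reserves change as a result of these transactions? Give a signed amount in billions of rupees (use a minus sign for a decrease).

+11.76 billion

Currency withdrawal 44 billion rupees: reserves −44B, deposits −44B.
Discount-window loan 38 billion rupees: reserves +38B, deposits 0.
Asset purchase (from non-banks) 10 billion rupees: reserves +10B, deposits +10B.
OMO purchase (from banks) 3 billion rupees: reserves +3B, deposits 0.
Totals: Δreserves = +7B, Δdeposits = −34B.
Δrequired reserves = 14% × −34B = −4.76B.
Δexcess reserves = Δreserves − Δrequired = +7B − (−4.76B) = +11.76 billion.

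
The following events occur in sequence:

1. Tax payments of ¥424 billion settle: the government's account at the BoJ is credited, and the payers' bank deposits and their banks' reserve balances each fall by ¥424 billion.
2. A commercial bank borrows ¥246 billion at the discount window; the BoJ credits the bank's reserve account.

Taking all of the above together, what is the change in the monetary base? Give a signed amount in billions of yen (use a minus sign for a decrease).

BoJ balance sheet:
  Assets:      Loans to banks +¥246B
  Liabilities: Bank reserves −¥178B, Government deposits +¥424B
Commercial banking system:
  Assets:      Reserves at CB −¥178B
  Liabilities: Checkable deposits −¥424B, Borrowings from CB +¥246B
Monetary base = currency + reserves: 0 + (−¥178B) = -¥178 billion.

-¥178 billion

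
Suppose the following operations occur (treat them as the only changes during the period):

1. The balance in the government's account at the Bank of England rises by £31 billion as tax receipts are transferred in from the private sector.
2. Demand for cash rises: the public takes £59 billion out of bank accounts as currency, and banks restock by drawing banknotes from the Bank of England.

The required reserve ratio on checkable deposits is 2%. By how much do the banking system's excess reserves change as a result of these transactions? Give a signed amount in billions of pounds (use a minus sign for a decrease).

Government account inflow £31 billion: reserves −£31B, deposits −£31B.
Currency withdrawal £59 billion: reserves −£59B, deposits −£59B.
Totals: Δreserves = −£90B, Δdeposits = −£90B.
Δrequired reserves = 2% × −£90B = −£1.8B.
Δexcess reserves = Δreserves − Δrequired = −£90B − (−£1.8B) = -£88.2 billion.

-£88.2 billion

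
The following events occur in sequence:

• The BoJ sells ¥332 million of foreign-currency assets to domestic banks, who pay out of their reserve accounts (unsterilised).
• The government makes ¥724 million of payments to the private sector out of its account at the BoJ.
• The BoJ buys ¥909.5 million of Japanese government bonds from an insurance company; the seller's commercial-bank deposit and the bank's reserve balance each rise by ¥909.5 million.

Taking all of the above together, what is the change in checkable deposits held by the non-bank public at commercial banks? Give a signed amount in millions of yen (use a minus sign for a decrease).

+¥1633.5 million

BoJ balance sheet:
  Assets:      Securities +¥909.5M, Foreign assets −¥332M
  Liabilities: Bank reserves +¥1301.5M, Government deposits −¥724M
Commercial banking system:
  Assets:      Reserves at CB +¥1301.5M, Foreign assets +¥332M
  Liabilities: Checkable deposits +¥1633.5M
So the change in checkable deposits held by the non-bank public at commercial banks is +¥1633.5 million.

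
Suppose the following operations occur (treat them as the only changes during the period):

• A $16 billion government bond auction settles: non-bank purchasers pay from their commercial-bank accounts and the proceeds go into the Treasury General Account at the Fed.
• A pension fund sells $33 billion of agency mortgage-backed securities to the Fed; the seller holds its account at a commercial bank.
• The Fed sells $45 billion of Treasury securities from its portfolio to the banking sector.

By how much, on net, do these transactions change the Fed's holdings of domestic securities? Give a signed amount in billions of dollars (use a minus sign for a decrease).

-$12 billion

Government account inflow $16 billion: the Fed's securities portfolio is untouched → 0.
Asset purchase (from non-banks) $33 billion: securities added to the Fed's portfolio → +$33B.
OMO sale (to banks) $45 billion: securities removed from the Fed's portfolio → −$45B.
Net: 0 + 33 − 45 = -$12 billion.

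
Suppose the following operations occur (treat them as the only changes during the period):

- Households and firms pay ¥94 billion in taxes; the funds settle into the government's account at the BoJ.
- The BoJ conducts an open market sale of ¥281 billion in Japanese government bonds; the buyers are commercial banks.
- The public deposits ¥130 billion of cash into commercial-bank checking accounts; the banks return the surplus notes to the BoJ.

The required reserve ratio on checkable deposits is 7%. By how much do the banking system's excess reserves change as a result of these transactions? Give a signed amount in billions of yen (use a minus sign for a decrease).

-¥247.52 billion

Government account inflow ¥94 billion: reserves −¥94B, deposits −¥94B.
OMO sale (to banks) ¥281 billion: reserves −¥281B, deposits 0.
Currency deposit ¥130 billion: reserves +¥130B, deposits +¥130B.
Totals: Δreserves = −¥245B, Δdeposits = +¥36B.
Δrequired reserves = 7% × +¥36B = +¥2.52B.
Δexcess reserves = Δreserves − Δrequired = −¥245B − (+¥2.52B) = -¥247.52 billion.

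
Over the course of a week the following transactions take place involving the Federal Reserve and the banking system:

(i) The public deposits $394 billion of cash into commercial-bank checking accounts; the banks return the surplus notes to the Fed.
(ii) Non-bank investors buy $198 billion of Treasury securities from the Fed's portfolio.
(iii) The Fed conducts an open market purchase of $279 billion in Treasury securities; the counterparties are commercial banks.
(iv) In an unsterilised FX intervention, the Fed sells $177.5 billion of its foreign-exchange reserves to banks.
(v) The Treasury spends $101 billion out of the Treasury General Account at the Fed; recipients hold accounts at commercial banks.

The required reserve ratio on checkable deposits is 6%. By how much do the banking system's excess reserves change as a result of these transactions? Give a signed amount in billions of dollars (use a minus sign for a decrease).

Currency deposit $394 billion: reserves +$394B, deposits +$394B.
Asset sale (to non-banks) $198 billion: reserves −$198B, deposits −$198B.
OMO purchase (from banks) $279 billion: reserves +$279B, deposits 0.
FX sale $177.5 billion: reserves −$177.5B, deposits 0.
Government spending $101 billion: reserves +$101B, deposits +$101B.
Totals: Δreserves = +$398.5B, Δdeposits = +$297B.
Δrequired reserves = 6% × +$297B = +$17.82B.
Δexcess reserves = Δreserves − Δrequired = +$398.5B − (+$17.82B) = +$380.68 billion.

+$380.68 billion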